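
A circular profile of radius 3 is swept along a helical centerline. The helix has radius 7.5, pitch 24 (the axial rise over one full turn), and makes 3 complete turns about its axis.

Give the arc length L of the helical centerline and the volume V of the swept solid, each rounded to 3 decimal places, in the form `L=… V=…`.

2πR = 2π·7.5 = 47.123890
per-turn = √(47.123890² + 24²) = √(2220.6610 + 576) = √2796.6610 = 52.883466
L = 3 × 52.883466 = 158.650398
V = π·3² × L = 28.274334 × 158.650398 = 4485.734335

L=158.650 V=4485.734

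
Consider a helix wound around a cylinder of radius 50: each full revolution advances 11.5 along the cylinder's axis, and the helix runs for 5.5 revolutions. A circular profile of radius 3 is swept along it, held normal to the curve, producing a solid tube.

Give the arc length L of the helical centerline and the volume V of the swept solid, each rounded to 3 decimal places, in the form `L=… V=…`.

L=1729.033 V=48887.263

2πR = 2π·50 = 314.159265
per-turn = √(314.159265² + 11.5²) = √(98696.0440 + 132.25) = √98828.2940 = 314.369677
L = 5.5 × 314.369677 = 1729.033225
V = π·3² × L = 28.274334 × 1729.033225 = 48887.262703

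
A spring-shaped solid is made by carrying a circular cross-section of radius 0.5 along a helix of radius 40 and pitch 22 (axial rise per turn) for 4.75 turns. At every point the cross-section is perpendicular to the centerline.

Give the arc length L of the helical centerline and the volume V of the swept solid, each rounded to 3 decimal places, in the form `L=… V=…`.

L=1198.370 V=941.198

2πR = 2π·40 = 251.327412
per-turn = √(251.327412² + 22²) = √(63165.4682 + 484) = √63649.4682 = 252.288462
L = 4.75 × 252.288462 = 1198.370196
V = π·0.5² × L = 0.785398 × 1198.370196 = 941.197751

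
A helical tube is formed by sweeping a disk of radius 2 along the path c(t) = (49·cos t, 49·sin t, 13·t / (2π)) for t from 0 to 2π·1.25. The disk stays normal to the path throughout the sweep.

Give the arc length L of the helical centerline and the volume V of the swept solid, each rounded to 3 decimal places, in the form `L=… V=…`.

L=385.188 V=4840.415

2πR = 2π·49 = 307.876080
per-turn = √(307.876080² + 13²) = √(94787.6807 + 169) = √94956.6807 = 308.150419
L = 1.25 × 308.150419 = 385.188024
V = π·2² × L = 12.566371 × 385.188024 = 4840.415461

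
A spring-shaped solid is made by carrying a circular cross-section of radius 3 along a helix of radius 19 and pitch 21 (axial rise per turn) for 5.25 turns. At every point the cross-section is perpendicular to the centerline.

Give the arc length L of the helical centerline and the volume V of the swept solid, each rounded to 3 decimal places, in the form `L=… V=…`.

L=636.371 V=17992.960

2πR = 2π·19 = 119.380521
per-turn = √(119.380521² + 21²) = √(14251.7088 + 441) = √14692.7088 = 121.213484
L = 5.25 × 121.213484 = 636.370792
V = π·3² × L = 28.274334 × 636.370792 = 17992.960249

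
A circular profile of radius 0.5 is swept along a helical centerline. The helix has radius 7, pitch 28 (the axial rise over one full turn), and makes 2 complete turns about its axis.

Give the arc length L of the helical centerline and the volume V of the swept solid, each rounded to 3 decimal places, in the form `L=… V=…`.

L=104.277 V=81.899

2πR = 2π·7 = 43.982297
per-turn = √(43.982297² + 28²) = √(1934.4425 + 784) = √2718.4425 = 52.138685
L = 2 × 52.138685 = 104.277370
V = π·0.5² × L = 0.785398 × 104.277370 = 81.899255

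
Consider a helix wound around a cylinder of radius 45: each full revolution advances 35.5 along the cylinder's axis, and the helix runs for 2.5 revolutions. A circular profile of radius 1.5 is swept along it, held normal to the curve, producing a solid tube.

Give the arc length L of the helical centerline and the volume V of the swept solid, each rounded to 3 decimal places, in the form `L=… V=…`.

L=712.408 V=5035.716

2πR = 2π·45 = 282.743339
per-turn = √(282.743339² + 35.5²) = √(79943.7956 + 1260.25) = √81204.0456 = 284.963236
L = 2.5 × 284.963236 = 712.408089
V = π·1.5² × L = 7.068583 × 712.408089 = 5035.716042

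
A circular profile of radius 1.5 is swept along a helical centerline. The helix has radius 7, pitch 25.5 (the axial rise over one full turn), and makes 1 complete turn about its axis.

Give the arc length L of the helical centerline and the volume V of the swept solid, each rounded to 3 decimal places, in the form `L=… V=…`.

L=50.840 V=359.366

2πR = 2π·7 = 43.982297
per-turn = √(43.982297² + 25.5²) = √(1934.4425 + 650.25) = √2584.6925 = 50.839871
L = 1 × 50.839871 = 50.839871
V = π·1.5² × L = 7.068583 × 50.839871 = 359.365870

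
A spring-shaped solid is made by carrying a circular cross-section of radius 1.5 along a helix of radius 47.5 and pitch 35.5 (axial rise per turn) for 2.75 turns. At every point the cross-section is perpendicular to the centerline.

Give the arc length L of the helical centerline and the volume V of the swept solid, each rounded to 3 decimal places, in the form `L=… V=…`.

2πR = 2π·47.5 = 298.451302
per-turn = √(298.451302² + 35.5²) = √(89073.1797 + 1260.25) = √90333.4297 = 300.555202
L = 2.75 × 300.555202 = 826.526807
V = π·1.5² × L = 7.068583 × 826.526807 = 5842.373724

L=826.527 V=5842.374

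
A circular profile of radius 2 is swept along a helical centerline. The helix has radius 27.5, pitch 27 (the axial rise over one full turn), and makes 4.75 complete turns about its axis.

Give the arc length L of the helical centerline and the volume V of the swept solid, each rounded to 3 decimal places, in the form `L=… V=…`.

2πR = 2π·27.5 = 172.787596
per-turn = √(172.787596² + 27²) = √(29855.5533 + 729) = √30584.5533 = 174.884400
L = 4.75 × 174.884400 = 830.700899
V = π·2² × L = 12.566371 × 830.700899 = 10438.895371

L=830.701 V=10438.895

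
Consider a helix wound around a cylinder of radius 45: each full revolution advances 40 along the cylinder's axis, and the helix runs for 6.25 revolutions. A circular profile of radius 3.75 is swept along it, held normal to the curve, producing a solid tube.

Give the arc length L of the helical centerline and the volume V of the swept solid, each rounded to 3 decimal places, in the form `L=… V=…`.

L=1784.742 V=78847.493

2πR = 2π·45 = 282.743339
per-turn = √(282.743339² + 40²) = √(79943.7956 + 1600) = √81543.7956 = 285.558743
L = 6.25 × 285.558743 = 1784.742143
V = π·3.75² × L = 44.178647 × 1784.742143 = 78847.492577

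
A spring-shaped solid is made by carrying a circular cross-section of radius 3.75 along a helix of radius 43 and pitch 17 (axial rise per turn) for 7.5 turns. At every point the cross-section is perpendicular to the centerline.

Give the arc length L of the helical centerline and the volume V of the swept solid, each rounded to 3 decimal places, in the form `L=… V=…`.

L=2030.335 V=89697.433

2πR = 2π·43 = 270.176968
per-turn = √(270.176968² + 17²) = √(72995.5942 + 289) = √73284.5942 = 270.711275
L = 7.5 × 270.711275 = 2030.334559
V = π·3.75² × L = 44.178647 × 2030.334559 = 89697.433141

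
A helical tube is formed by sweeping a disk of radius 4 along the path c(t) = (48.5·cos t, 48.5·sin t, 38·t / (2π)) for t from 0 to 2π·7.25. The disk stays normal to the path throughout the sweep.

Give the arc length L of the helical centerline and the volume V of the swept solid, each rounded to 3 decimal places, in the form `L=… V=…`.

L=2226.436 V=111912.881

2πR = 2π·48.5 = 304.734487
per-turn = √(304.734487² + 38²) = √(92863.1078 + 1444) = √94307.1078 = 307.094624
L = 7.25 × 307.094624 = 2226.436021
V = π·4² × L = 50.265482 × 2226.436021 = 111912.880741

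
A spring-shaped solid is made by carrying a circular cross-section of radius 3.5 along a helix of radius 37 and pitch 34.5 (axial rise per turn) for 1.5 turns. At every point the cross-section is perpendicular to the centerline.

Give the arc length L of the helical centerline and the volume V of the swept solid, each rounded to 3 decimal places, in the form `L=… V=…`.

L=352.536 V=13567.166

2πR = 2π·37 = 232.477856
per-turn = √(232.477856² + 34.5²) = √(54045.9537 + 1190.25) = √55236.2037 = 235.023836
L = 1.5 × 235.023836 = 352.535755
V = π·3.5² × L = 38.484510 × 352.535755 = 13567.165779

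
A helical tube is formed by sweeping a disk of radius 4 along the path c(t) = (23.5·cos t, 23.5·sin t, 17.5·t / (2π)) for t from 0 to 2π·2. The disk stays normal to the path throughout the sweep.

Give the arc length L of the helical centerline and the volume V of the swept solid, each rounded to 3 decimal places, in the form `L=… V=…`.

L=297.377 V=14947.777

2πR = 2π·23.5 = 147.654855
per-turn = √(147.654855² + 17.5²) = √(21801.9561 + 306.25) = √22108.2061 = 148.688285
L = 2 × 148.688285 = 297.376570
V = π·4² × L = 50.265482 × 297.376570 = 14947.776771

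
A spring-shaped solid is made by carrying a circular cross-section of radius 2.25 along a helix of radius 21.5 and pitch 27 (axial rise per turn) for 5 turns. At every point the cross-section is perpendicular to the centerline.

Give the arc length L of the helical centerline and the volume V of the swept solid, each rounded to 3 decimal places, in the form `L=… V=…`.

L=688.801 V=10954.914

2πR = 2π·21.5 = 135.088484
per-turn = √(135.088484² + 27²) = √(18248.8985 + 729) = √18977.8985 = 137.760294
L = 5 × 137.760294 = 688.801469
V = π·2.25² × L = 15.904313 × 688.801469 = 10954.914023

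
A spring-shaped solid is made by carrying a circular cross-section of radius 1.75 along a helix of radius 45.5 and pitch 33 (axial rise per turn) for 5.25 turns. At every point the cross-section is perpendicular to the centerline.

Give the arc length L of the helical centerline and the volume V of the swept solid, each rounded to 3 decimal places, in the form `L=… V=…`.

2πR = 2π·45.5 = 285.884931
per-turn = √(285.884931² + 33²) = √(81730.1940 + 1089) = √82819.1940 = 287.783241
L = 5.25 × 287.783241 = 1510.862017
V = π·1.75² × L = 9.621128 × 1510.862017 = 14536.196108

L=1510.862 V=14536.196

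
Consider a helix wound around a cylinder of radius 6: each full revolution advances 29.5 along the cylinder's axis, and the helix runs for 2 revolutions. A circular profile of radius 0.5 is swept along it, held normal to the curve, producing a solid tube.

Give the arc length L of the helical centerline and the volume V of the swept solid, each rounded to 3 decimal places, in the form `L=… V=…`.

L=95.739 V=75.193

2πR = 2π·6 = 37.699112
per-turn = √(37.699112² + 29.5²) = √(1421.2230 + 870.25) = √2291.4730 = 47.869333
L = 2 × 47.869333 = 95.738666
V = π·0.5² × L = 0.785398 × 95.738666 = 75.192972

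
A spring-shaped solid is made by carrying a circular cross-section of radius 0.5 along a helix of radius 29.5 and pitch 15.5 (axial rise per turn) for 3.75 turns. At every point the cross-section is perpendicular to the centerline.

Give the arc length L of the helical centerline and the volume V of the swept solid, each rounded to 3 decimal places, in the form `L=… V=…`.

L=697.503 V=547.818

2πR = 2π·29.5 = 185.353967
per-turn = √(185.353967² + 15.5²) = √(34356.0929 + 240.25) = √34596.3429 = 186.000922
L = 3.75 × 186.000922 = 697.503457
V = π·0.5² × L = 0.785398 × 697.503457 = 547.817934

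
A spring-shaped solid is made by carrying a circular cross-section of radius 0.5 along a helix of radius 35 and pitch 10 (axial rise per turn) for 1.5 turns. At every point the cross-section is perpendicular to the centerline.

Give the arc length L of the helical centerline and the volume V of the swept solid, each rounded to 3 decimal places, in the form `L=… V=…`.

L=330.208 V=259.345

2πR = 2π·35 = 219.911486
per-turn = √(219.911486² + 10²) = √(48361.0616 + 100) = √48461.0616 = 220.138733
L = 1.5 × 220.138733 = 330.208099
V = π·0.5² × L = 0.785398 × 330.208099 = 259.344834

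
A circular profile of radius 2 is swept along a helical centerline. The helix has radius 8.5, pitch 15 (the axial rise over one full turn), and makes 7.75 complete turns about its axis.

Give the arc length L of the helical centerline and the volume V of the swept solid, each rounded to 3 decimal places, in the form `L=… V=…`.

L=429.920 V=5402.535

2πR = 2π·8.5 = 53.407075
per-turn = √(53.407075² + 15²) = √(2852.3157 + 225) = √3077.3157 = 55.473558
L = 7.75 × 55.473558 = 429.920077
V = π·2² × L = 12.566371 × 429.920077 = 5402.535021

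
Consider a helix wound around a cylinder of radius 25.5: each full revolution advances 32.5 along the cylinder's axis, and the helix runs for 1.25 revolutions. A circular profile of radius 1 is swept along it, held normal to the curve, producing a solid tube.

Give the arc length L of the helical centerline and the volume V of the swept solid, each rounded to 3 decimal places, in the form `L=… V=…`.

2πR = 2π·25.5 = 160.221225
per-turn = √(160.221225² + 32.5²) = √(25670.8410 + 1056.25) = √26727.0910 = 163.484223
L = 1.25 × 163.484223 = 204.355278
V = π·1² × L = 3.141593 × 204.355278 = 642.001041

L=204.355 V=642.001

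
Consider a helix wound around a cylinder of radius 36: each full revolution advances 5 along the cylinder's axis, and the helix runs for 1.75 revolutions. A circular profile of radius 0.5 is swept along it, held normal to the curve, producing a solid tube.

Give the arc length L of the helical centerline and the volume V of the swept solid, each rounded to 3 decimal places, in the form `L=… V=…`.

2πR = 2π·36 = 226.194671
per-turn = √(226.194671² + 5²) = √(51164.0292 + 25) = √51189.0292 = 226.249926
L = 1.75 × 226.249926 = 395.937371
V = π·0.5² × L = 0.785398 × 395.937371 = 310.968484

L=395.937 V=310.968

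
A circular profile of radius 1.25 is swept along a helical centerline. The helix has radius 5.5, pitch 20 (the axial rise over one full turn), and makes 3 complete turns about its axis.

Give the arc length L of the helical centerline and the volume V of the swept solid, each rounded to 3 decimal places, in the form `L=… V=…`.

2πR = 2π·5.5 = 34.557519
per-turn = √(34.557519² + 20²) = √(1194.2221 + 400) = √1594.2221 = 39.927711
L = 3 × 39.927711 = 119.783134
V = π·1.25² × L = 4.908739 × 119.783134 = 587.984084

L=119.783 V=587.984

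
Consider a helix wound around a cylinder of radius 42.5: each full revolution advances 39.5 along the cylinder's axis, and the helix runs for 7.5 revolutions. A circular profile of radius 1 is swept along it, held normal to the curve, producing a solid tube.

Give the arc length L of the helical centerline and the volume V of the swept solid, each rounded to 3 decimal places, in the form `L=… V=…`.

L=2024.557 V=6360.335

2πR = 2π·42.5 = 267.035376
per-turn = √(267.035376² + 39.5²) = √(71307.8918 + 1560.25) = √72868.1418 = 269.940997
L = 7.5 × 269.940997 = 2024.557477
V = π·1² × L = 3.141593 × 2024.557477 = 6360.334895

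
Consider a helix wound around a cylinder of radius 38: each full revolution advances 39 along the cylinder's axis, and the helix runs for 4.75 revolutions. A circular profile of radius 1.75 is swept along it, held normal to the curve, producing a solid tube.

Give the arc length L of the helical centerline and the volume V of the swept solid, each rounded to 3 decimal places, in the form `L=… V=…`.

L=1149.145 V=11056.071

2πR = 2π·38 = 238.761042
per-turn = √(238.761042² + 39²) = √(57006.8350 + 1521) = √58527.8350 = 241.925267
L = 4.75 × 241.925267 = 1149.145020
V = π·1.75² × L = 9.621128 × 1149.145020 = 11056.070758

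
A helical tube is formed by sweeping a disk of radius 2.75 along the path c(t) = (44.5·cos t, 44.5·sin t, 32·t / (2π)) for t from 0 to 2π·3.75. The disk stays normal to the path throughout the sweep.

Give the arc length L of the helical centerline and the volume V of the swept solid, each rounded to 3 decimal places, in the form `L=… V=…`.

2πR = 2π·44.5 = 279.601746
per-turn = √(279.601746² + 32²) = √(78177.1365 + 1024) = √79201.1365 = 281.426965
L = 3.75 × 281.426965 = 1055.351118
V = π·2.75² × L = 23.758294 × 1055.351118 = 25073.342593

L=1055.351 V=25073.343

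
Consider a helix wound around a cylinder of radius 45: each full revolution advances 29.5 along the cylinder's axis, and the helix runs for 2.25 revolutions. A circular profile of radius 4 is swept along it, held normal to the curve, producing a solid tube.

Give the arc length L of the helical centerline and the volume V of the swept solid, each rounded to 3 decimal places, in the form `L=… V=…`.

2πR = 2π·45 = 282.743339
per-turn = √(282.743339² + 29.5²) = √(79943.7956 + 870.25) = √80814.0456 = 284.278113
L = 2.25 × 284.278113 = 639.625755
V = π·4² × L = 50.265482 × 639.625755 = 32151.097153

L=639.626 V=32151.097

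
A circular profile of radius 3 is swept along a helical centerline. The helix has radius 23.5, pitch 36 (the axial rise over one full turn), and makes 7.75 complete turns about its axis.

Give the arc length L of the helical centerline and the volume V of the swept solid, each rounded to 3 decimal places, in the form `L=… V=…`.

2πR = 2π·23.5 = 147.654855
per-turn = √(147.654855² + 36²) = √(21801.9561 + 1296) = √23097.9561 = 151.980118
L = 7.75 × 151.980118 = 1177.845911
V = π·3² × L = 28.274334 × 1177.845911 = 33302.808544

L=1177.846 V=33302.809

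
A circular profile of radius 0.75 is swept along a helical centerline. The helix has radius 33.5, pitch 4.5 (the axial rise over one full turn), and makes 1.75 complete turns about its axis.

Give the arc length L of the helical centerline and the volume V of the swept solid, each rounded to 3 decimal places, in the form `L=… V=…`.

2πR = 2π·33.5 = 210.486708
per-turn = √(210.486708² + 4.5²) = √(44304.6542 + 20.25) = √44324.9042 = 210.534805
L = 1.75 × 210.534805 = 368.435909
V = π·0.75² × L = 1.767146 × 368.435909 = 651.079994

L=368.436 V=651.080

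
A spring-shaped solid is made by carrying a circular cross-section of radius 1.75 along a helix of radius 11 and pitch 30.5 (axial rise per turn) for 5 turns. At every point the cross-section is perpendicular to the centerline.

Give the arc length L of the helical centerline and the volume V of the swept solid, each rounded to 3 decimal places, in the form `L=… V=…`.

2πR = 2π·11 = 69.115038
per-turn = √(69.115038² + 30.5²) = √(4776.8885 + 930.25) = √5707.1385 = 75.545606
L = 5 × 75.545606 = 377.728028
V = π·1.75² × L = 9.621128 × 377.728028 = 3634.169520

L=377.728 V=3634.170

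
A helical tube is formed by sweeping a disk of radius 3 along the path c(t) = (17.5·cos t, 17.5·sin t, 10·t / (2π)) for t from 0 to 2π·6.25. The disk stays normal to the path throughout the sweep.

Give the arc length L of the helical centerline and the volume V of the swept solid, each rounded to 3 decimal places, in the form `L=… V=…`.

2πR = 2π·17.5 = 109.955743
per-turn = √(109.955743² + 10²) = √(12090.2654 + 100) = √12190.2654 = 110.409535
L = 6.25 × 110.409535 = 690.059593
V = π·3² × L = 28.274334 × 690.059593 = 19510.975330

L=690.060 V=19510.975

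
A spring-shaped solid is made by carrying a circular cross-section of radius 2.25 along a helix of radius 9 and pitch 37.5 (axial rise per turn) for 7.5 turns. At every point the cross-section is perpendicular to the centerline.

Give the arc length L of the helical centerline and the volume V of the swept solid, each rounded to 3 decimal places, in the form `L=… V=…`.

2πR = 2π·9 = 56.548668
per-turn = √(56.548668² + 37.5²) = √(3197.7518 + 1406.25) = √4604.0018 = 67.852795
L = 7.5 × 67.852795 = 508.895965
V = π·2.25² × L = 15.904313 × 508.895965 = 8093.640607

L=508.896 V=8093.641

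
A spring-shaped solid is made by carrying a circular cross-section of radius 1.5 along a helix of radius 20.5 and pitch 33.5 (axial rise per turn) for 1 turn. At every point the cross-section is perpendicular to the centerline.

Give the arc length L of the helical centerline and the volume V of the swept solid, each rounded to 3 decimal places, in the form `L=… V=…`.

2πR = 2π·20.5 = 128.805299
per-turn = √(128.805299² + 33.5²) = √(16590.8050 + 1122.25) = √17713.0550 = 133.090402
L = 1 × 133.090402 = 133.090402
V = π·1.5² × L = 7.068583 × 133.090402 = 940.760613

L=133.090 V=940.761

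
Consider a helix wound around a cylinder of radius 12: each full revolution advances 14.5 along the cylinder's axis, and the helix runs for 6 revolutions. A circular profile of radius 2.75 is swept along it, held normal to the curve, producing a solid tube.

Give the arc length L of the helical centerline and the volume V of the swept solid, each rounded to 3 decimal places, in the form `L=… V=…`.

L=460.679 V=10944.947

2πR = 2π·12 = 75.398224
per-turn = √(75.398224² + 14.5²) = √(5684.8921 + 210.25) = √5895.1421 = 76.779829
L = 6 × 76.779829 = 460.678974
V = π·2.75² × L = 23.758294 × 460.678974 = 10944.946702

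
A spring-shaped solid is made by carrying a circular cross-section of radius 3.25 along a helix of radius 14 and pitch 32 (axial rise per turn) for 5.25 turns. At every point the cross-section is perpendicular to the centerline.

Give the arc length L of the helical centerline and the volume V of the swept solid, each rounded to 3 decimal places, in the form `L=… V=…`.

L=491.423 V=16306.915

2πR = 2π·14 = 87.964594
per-turn = √(87.964594² + 32²) = √(7737.7699 + 1024) = √8761.7699 = 93.604326
L = 5.25 × 93.604326 = 491.422712
V = π·3.25² × L = 33.183072 × 491.422712 = 16306.915421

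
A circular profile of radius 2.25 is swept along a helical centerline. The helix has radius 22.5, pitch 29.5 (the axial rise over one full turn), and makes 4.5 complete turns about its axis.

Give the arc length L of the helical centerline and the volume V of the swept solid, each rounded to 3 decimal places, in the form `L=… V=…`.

2πR = 2π·22.5 = 141.371669
per-turn = √(141.371669² + 29.5²) = √(19985.9489 + 870.25) = √20856.1989 = 144.416754
L = 4.5 × 144.416754 = 649.875394
V = π·2.25² × L = 15.904313 × 649.875394 = 10335.821556

L=649.875 V=10335.822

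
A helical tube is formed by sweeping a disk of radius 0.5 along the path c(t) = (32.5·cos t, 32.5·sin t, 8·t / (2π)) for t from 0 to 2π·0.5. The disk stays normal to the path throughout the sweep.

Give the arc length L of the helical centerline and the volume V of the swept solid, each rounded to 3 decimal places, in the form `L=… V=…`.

2πR = 2π·32.5 = 204.203522
per-turn = √(204.203522² + 8²) = √(41699.0786 + 64) = √41763.0786 = 204.360169
L = 0.5 × 204.360169 = 102.180084
V = π·0.5² × L = 0.785398 × 102.180084 = 80.252051

L=102.180 V=80.252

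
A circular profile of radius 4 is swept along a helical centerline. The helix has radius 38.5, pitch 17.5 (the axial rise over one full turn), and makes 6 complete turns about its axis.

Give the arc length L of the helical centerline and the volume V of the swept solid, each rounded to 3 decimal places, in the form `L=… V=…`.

L=1455.209 V=73146.776

2πR = 2π·38.5 = 241.902634
per-turn = √(241.902634² + 17.5²) = √(58516.8845 + 306.25) = √58823.1345 = 242.534811
L = 6 × 242.534811 = 1455.208865
V = π·4² × L = 50.265482 × 1455.208865 = 73146.775693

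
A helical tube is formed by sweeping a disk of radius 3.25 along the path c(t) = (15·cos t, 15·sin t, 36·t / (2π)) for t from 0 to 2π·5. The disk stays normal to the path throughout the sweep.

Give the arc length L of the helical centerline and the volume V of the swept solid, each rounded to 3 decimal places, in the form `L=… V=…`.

L=504.446 V=16739.079

2πR = 2π·15 = 94.247780
per-turn = √(94.247780² + 36²) = √(8882.6440 + 1296) = √10178.6440 = 100.889266
L = 5 × 100.889266 = 504.446329
V = π·3.25² × L = 33.183072 × 504.446329 = 16739.079065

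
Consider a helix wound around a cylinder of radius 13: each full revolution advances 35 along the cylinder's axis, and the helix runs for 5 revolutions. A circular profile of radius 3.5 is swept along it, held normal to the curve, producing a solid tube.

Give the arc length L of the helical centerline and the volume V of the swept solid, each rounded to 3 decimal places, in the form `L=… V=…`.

2πR = 2π·13 = 81.681409
per-turn = √(81.681409² + 35²) = √(6671.8526 + 1225) = √7896.8526 = 88.864237
L = 5 × 88.864237 = 444.321184
V = π·3.5² × L = 38.484510 × 444.321184 = 17099.483044

L=444.321 V=17099.483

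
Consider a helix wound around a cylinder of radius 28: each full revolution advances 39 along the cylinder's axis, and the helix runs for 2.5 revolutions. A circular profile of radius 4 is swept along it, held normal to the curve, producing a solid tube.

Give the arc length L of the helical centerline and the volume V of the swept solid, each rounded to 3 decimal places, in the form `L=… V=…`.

L=450.500 V=22644.614

2πR = 2π·28 = 175.929189
per-turn = √(175.929189² + 39²) = √(30951.0794 + 1521) = √32472.0794 = 180.200109
L = 2.5 × 180.200109 = 450.500273
V = π·4² × L = 50.265482 × 450.500273 = 22644.613586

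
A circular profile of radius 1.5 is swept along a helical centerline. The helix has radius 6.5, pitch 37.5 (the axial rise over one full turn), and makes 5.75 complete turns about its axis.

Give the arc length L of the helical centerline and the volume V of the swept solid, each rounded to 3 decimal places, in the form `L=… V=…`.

L=318.812 V=2253.550

2πR = 2π·6.5 = 40.840704
per-turn = √(40.840704² + 37.5²) = √(1667.9631 + 1406.25) = √3074.2131 = 55.445587
L = 5.75 × 55.445587 = 318.812127
V = π·1.5² × L = 7.068583 × 318.812127 = 2253.550128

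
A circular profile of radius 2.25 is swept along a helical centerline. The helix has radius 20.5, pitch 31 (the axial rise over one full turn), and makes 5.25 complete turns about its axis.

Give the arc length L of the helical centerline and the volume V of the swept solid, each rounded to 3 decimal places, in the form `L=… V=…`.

L=695.537 V=11062.037

2πR = 2π·20.5 = 128.805299
per-turn = √(128.805299² + 31²) = √(16590.8050 + 961) = √17551.8050 = 132.483225
L = 5.25 × 132.483225 = 695.536933
V = π·2.25² × L = 15.904313 × 695.536933 = 11062.036954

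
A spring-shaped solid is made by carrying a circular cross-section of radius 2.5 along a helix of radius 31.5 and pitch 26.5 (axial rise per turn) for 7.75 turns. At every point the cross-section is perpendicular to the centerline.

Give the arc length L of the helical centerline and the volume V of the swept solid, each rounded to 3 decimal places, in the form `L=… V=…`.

L=1547.571 V=30386.478

2πR = 2π·31.5 = 197.920337
per-turn = √(197.920337² + 26.5²) = √(39172.4599 + 702.25) = √39874.7099 = 199.686529
L = 7.75 × 199.686529 = 1547.570600
V = π·2.5² × L = 19.634954 × 1547.570600 = 30386.477671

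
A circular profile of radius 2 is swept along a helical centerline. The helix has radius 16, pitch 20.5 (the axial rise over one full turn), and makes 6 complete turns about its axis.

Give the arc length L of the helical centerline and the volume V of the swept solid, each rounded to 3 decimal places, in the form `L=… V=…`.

L=615.599 V=7735.845

2πR = 2π·16 = 100.530965
per-turn = √(100.530965² + 20.5²) = √(10106.4749 + 420.25) = √10526.7249 = 102.599829
L = 6 × 102.599829 = 615.598974
V = π·2² × L = 12.566371 × 615.598974 = 7735.844856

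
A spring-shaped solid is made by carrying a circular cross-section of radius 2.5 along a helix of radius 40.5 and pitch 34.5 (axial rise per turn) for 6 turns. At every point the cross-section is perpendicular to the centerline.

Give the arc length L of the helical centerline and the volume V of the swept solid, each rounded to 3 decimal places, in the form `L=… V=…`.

2πR = 2π·40.5 = 254.469005
per-turn = √(254.469005² + 34.5²) = √(64754.4745 + 1190.25) = √65944.7245 = 256.797049
L = 6 × 256.797049 = 1540.782295
V = π·2.5² × L = 19.634954 × 1540.782295 = 30253.189621

L=1540.782 V=30253.190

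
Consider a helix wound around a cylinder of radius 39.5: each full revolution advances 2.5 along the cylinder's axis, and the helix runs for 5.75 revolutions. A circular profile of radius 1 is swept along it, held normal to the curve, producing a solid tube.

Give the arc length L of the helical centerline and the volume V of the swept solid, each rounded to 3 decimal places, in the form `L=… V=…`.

2πR = 2π·39.5 = 248.185820
per-turn = √(248.185820² + 2.5²) = √(61596.2011 + 6.25) = √61602.4511 = 248.198411
L = 5.75 × 248.198411 = 1427.140861
V = π·1² × L = 3.141593 × 1427.140861 = 4483.495246

L=1427.141 V=4483.495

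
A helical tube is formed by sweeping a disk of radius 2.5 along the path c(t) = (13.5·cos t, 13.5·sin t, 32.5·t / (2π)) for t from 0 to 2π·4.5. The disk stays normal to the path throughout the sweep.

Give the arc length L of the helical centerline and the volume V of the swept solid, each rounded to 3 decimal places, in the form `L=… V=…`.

L=408.762 V=8026.029

2πR = 2π·13.5 = 84.823002
per-turn = √(84.823002² + 32.5²) = √(7194.9416 + 1056.25) = √8251.1916 = 90.836070
L = 4.5 × 90.836070 = 408.762315
V = π·2.5² × L = 19.634954 × 408.762315 = 8026.029284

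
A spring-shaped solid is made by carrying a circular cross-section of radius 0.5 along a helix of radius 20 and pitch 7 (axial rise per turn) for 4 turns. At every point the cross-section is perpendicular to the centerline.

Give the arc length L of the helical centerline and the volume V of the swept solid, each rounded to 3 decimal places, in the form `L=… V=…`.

2πR = 2π·20 = 125.663706
per-turn = √(125.663706² + 7²) = √(15791.3670 + 49) = √15840.3670 = 125.858520
L = 4 × 125.858520 = 503.434080
V = π·0.5² × L = 0.785398 × 503.434080 = 395.396202

L=503.434 V=395.396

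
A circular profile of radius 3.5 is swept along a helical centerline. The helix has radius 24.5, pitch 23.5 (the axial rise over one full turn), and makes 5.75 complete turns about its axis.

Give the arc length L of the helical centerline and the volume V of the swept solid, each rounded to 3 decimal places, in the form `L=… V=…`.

2πR = 2π·24.5 = 153.938040
per-turn = √(153.938040² + 23.5²) = √(23696.9202 + 552.25) = √24249.1702 = 155.721451
L = 5.75 × 155.721451 = 895.398341
V = π·3.5² × L = 38.484510 × 895.398341 = 34458.966405

L=895.398 V=34458.966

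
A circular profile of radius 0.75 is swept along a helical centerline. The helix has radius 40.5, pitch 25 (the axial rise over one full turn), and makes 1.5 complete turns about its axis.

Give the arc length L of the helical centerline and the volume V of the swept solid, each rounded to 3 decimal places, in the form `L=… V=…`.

2πR = 2π·40.5 = 254.469005
per-turn = √(254.469005² + 25²) = √(64754.4745 + 625) = √65379.4745 = 255.694103
L = 1.5 × 255.694103 = 383.541155
V = π·0.75² × L = 1.767146 × 383.541155 = 677.773167

L=383.541 V=677.773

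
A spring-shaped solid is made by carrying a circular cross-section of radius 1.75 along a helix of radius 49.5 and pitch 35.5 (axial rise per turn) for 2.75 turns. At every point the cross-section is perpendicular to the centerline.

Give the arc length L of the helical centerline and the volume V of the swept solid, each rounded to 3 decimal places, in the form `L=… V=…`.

2πR = 2π·49.5 = 311.017673
per-turn = √(311.017673² + 35.5²) = √(96731.9927 + 1260.25) = √97992.2427 = 313.037127
L = 2.75 × 313.037127 = 860.852099
V = π·1.75² × L = 9.621128 × 860.852099 = 8282.367801

L=860.852 V=8282.368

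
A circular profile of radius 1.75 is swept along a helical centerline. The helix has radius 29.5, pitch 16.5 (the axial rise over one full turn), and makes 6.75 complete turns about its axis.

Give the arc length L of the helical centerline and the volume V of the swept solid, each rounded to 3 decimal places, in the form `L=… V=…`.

L=1256.087 V=12084.971

2πR = 2π·29.5 = 185.353967
per-turn = √(185.353967² + 16.5²) = √(34356.0929 + 272.25) = √34628.3429 = 186.086923
L = 6.75 × 186.086923 = 1256.086730
V = π·1.75² × L = 9.621128 × 1256.086730 = 12084.970586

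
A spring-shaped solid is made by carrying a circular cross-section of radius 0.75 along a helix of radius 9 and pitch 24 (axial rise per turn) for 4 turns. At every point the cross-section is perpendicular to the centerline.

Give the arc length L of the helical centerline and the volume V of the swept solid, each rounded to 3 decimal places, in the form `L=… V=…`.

2πR = 2π·9 = 56.548668
per-turn = √(56.548668² + 24²) = √(3197.7518 + 576) = √3773.7518 = 61.430870
L = 4 × 61.430870 = 245.723481
V = π·0.75² × L = 1.767146 × 245.723481 = 434.229234

L=245.723 V=434.229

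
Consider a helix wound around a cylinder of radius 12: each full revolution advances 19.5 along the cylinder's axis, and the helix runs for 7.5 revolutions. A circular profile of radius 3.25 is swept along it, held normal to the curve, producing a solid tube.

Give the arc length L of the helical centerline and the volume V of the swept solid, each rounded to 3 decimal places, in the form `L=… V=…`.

L=584.093 V=19381.989

2πR = 2π·12 = 75.398224
per-turn = √(75.398224² + 19.5²) = √(5684.8921 + 380.25) = √6065.1421 = 77.879022
L = 7.5 × 77.879022 = 584.092668
V = π·3.25² × L = 33.183072 × 584.092668 = 19381.989301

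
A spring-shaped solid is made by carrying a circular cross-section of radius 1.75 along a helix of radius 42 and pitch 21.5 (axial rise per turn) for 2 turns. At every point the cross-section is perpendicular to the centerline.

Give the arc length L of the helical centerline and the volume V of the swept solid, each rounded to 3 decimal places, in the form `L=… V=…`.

L=529.536 V=5094.736

2πR = 2π·42 = 263.893783
per-turn = √(263.893783² + 21.5²) = √(69639.9287 + 462.25) = √70102.1787 = 264.768160
L = 2 × 264.768160 = 529.536320
V = π·1.75² × L = 9.621128 × 529.536320 = 5094.736455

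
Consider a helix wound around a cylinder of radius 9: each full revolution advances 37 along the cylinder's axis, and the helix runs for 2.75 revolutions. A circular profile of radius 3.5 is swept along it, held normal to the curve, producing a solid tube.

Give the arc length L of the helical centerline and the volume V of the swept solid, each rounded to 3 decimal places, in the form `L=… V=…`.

L=185.839 V=7151.915

2πR = 2π·9 = 56.548668
per-turn = √(56.548668² + 37²) = √(3197.7518 + 1369) = √4566.7518 = 67.577747
L = 2.75 × 67.577747 = 185.838803
V = π·3.5² × L = 38.484510 × 185.838803 = 7151.915272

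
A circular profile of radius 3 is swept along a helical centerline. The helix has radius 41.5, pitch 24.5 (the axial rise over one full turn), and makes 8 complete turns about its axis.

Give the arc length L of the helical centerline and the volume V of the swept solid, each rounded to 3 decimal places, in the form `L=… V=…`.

2πR = 2π·41.5 = 260.752190
per-turn = √(260.752190² + 24.5²) = √(67991.7047 + 600.25) = √68591.9547 = 261.900658
L = 8 × 261.900658 = 2095.205265
V = π·3² × L = 28.274334 × 2095.205265 = 59240.533211

L=2095.205 V=59240.533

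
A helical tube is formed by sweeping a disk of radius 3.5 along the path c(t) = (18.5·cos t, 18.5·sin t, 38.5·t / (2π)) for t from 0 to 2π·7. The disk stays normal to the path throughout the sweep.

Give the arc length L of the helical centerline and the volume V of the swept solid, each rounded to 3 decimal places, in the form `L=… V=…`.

2πR = 2π·18.5 = 116.238928
per-turn = √(116.238928² + 38.5²) = √(13511.4884 + 1482.25) = √14993.7384 = 122.448922
L = 7 × 122.448922 = 857.142452
V = π·3.5² × L = 38.484510 × 857.142452 = 32986.707267

L=857.142 V=32986.707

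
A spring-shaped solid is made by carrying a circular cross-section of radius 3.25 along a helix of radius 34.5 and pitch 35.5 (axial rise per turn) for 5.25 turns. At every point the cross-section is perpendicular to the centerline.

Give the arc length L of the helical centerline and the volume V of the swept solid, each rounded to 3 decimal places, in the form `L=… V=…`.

2πR = 2π·34.5 = 216.769893
per-turn = √(216.769893² + 35.5²) = √(46989.1866 + 1260.25) = √48249.4366 = 219.657544
L = 5.25 × 219.657544 = 1153.202105
V = π·3.25² × L = 33.183072 × 1153.202105 = 38266.788947

L=1153.202 V=38266.789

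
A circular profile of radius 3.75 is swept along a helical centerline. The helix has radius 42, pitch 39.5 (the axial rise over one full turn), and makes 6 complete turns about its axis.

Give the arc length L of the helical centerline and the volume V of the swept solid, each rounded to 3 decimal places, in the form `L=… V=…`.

2πR = 2π·42 = 263.893783
per-turn = √(263.893783² + 39.5²) = √(69639.9287 + 1560.25) = √71200.1787 = 266.833616
L = 6 × 266.833616 = 1601.001696
V = π·3.75² × L = 44.178647 × 1601.001696 = 70730.088293

L=1601.002 V=70730.088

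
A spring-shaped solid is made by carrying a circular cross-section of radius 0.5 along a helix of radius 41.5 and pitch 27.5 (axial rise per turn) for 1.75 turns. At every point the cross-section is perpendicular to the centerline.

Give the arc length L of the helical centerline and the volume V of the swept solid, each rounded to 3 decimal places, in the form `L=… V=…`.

2πR = 2π·41.5 = 260.752190
per-turn = √(260.752190² + 27.5²) = √(67991.7047 + 756.25) = √68747.9547 = 262.198312
L = 1.75 × 262.198312 = 458.847046
V = π·0.5² × L = 0.785398 × 458.847046 = 360.377627

L=458.847 V=360.378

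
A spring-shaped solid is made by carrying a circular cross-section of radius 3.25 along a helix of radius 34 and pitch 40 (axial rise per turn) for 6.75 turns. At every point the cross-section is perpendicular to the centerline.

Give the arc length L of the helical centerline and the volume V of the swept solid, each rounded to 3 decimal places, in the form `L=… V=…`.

2πR = 2π·34 = 213.628300
per-turn = √(213.628300² + 40²) = √(45637.0508 + 1600) = √47237.0508 = 217.340863
L = 6.75 × 217.340863 = 1467.050826
V = π·3.25² × L = 33.183072 × 1467.050826 = 48681.253765

L=1467.051 V=48681.254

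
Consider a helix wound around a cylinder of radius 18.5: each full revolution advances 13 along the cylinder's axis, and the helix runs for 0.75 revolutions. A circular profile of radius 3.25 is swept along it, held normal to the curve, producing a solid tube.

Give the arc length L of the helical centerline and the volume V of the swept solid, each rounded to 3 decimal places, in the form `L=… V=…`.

L=87.723 V=2910.909

2πR = 2π·18.5 = 116.238928
per-turn = √(116.238928² + 13²) = √(13511.4884 + 169) = √13680.4884 = 116.963620
L = 0.75 × 116.963620 = 87.722715
V = π·3.25² × L = 33.183072 × 87.722715 = 2910.909206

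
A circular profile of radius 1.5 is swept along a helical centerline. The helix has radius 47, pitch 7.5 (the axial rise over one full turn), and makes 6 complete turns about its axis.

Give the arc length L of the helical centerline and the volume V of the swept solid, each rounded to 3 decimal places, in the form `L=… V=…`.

L=1772.430 V=12528.567

2πR = 2π·47 = 295.309709
per-turn = √(295.309709² + 7.5²) = √(87207.8245 + 56.25) = √87264.0745 = 295.404933
L = 6 × 295.404933 = 1772.429598
V = π·1.5² × L = 7.068583 × 1772.429598 = 12528.566563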